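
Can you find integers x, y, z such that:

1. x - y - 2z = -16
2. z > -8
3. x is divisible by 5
Yes

Take x = 0, y = 16, z = 0. Substituting into each constraint:
  (1) 0 + (-16) - 2(0) = -16 ✓
  (2) 0 > -8 ✓
  (3) 0 = 5 × 0, remainder 0 ✓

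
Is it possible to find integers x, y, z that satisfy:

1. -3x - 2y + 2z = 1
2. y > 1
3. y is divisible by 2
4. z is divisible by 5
Yes

Take x = -3, y = 4, z = 0. Substituting into each constraint:
  (1) -3(-3) - 2(4) + 2(0) = 1 ✓
  (2) 4 > 1 ✓
  (3) 4 = 2 × 2, remainder 0 ✓
  (4) 0 = 5 × 0, remainder 0 ✓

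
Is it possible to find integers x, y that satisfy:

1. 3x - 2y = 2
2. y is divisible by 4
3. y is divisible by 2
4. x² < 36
Yes

Take x = -2, y = -4. Substituting into each constraint:
  (1) 3(-2) - 2(-4) = 2 ✓
  (2) -4 = 4 × -1, remainder 0 ✓
  (3) -4 = 2 × -2, remainder 0 ✓
  (4) x² = (-2)² = 4, and 4 < 36 ✓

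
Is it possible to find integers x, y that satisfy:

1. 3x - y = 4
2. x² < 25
Yes

Take x = 0, y = -4. Substituting into each constraint:
  (1) 3(0) + 4 = 4 ✓
  (2) x² = (0)² = 0, and 0 < 25 ✓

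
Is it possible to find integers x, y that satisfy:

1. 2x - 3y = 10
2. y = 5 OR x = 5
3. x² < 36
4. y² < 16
Yes

Take x = 5, y = 0. Substituting into each constraint:
  (1) 2(5) - 3(0) = 10 ✓
  (2) x = 5, target 5 ✓ (second branch holds)
  (3) x² = (5)² = 25, and 25 < 36 ✓
  (4) y² = (0)² = 0, and 0 < 16 ✓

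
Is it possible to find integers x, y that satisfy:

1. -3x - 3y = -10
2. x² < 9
No

Even the single constraint (-3x - 3y = -10) is infeasible over the integers.

  - -3x - 3y = -10: every term on the left is divisible by 3, so the LHS ≡ 0 (mod 3), but the RHS -10 is not — no integer solution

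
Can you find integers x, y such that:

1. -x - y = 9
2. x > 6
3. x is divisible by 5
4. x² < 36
No

A contradictory subset is {x > 6, x² < 36}. No integer assignment can satisfy these jointly:

  - x > 6: bounds one variable relative to a constant
  - x² < 36: restricts x to |x| ≤ 5

Direct contradiction: the bounds on x require x ≥ 7 and x ≤ 5 simultaneously, which is empty.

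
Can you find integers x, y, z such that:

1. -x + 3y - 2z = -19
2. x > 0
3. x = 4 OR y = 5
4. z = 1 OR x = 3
Yes

Take x = 32, y = 5, z = 1. Substituting into each constraint:
  (1) (-32) + 3(5) - 2(1) = -19 ✓
  (2) 32 > 0 ✓
  (3) y = 5, target 5 ✓ (second branch holds)
  (4) z = 1, target 1 ✓ (first branch holds)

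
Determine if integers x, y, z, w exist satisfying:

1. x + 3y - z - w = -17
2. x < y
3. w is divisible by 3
Yes

Take x = 0, y = 1, z = 20, w = 0. Substituting into each constraint:
  (1) 0 + 3(1) + (-20) + 0 = -17 ✓
  (2) 0 < 1 ✓
  (3) 0 = 3 × 0, remainder 0 ✓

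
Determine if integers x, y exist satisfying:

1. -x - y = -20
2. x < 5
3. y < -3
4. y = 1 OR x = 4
No

A contradictory subset is {-x - y = -20, x < 5, y < -3}. No integer assignment can satisfy these jointly:

  - -x - y = -20: is a linear equation tying the variables together
  - x < 5: bounds one variable relative to a constant
  - y < -3: bounds one variable relative to a constant

Range argument: with x ∈ [−∞, 4], y ∈ [−∞, -4], the left side of the equation is at least 0, but the right side is -20 < 0. No integer solution exists.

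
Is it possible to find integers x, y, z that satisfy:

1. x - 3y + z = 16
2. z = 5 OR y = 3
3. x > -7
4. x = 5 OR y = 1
Yes

Take x = 5, y = 3, z = 20. Substituting into each constraint:
  (1) 5 - 3(3) + 20 = 16 ✓
  (2) y = 3, target 3 ✓ (second branch holds)
  (3) 5 > -7 ✓
  (4) x = 5, target 5 ✓ (first branch holds)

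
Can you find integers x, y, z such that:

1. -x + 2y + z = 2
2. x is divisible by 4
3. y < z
Yes

Take x = 0, y = 0, z = 2. Substituting into each constraint:
  (1) 0 + 2(0) + 2 = 2 ✓
  (2) 0 = 4 × 0, remainder 0 ✓
  (3) 0 < 2 ✓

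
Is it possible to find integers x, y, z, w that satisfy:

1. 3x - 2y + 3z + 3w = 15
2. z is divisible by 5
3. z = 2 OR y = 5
No

The full constraint system is jointly infeasible over the integers. Each constraint and what it forces:

  - 3x - 2y + 3z + 3w = 15: is a linear equation tying the variables together
  - z is divisible by 5: restricts z to multiples of 5
  - z = 2 OR y = 5: forces a choice: either z = 2 or y = 5

Split on the disjunction (z = 2 OR y = 5):
  • If z = 2: this contradicts the divisibility constraint — 2 is not a multiple of 5.
  • If y = 5: with y = 5, writing z = 5z', every remaining term of the linear equation is divisible by 3, so the left side is ≡ 0 (mod 3); but the right side 25 ≡ 1 (mod 3). No integers can satisfy it.
Both branches are infeasible, so the system has no integer solution.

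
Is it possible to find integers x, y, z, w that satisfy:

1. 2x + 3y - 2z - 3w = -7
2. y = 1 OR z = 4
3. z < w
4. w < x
Yes

Take x = 8, y = 2, z = 4, w = 7. Substituting into each constraint:
  (1) 2(8) + 3(2) - 2(4) - 3(7) = -7 ✓
  (2) z = 4, target 4 ✓ (second branch holds)
  (3) 4 < 7 ✓
  (4) 7 < 8 ✓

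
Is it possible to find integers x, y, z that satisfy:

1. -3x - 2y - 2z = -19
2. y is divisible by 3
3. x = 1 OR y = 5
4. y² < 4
Yes

Take x = 1, y = 0, z = 8. Substituting into each constraint:
  (1) -3(1) - 2(0) - 2(8) = -19 ✓
  (2) 0 = 3 × 0, remainder 0 ✓
  (3) x = 1, target 1 ✓ (first branch holds)
  (4) y² = (0)² = 0, and 0 < 4 ✓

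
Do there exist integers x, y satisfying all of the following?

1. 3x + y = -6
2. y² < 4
Yes

Take x = -2, y = 0. Substituting into each constraint:
  (1) 3(-2) + 0 = -6 ✓
  (2) y² = (0)² = 0, and 0 < 4 ✓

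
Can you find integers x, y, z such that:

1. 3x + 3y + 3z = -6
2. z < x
Yes

Take x = 1, y = -3, z = 0. Substituting into each constraint:
  (1) 3(1) + 3(-3) + 3(0) = -6 ✓
  (2) 0 < 1 ✓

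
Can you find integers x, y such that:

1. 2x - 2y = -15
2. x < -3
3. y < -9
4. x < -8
No

Even the single constraint (2x - 2y = -15) is infeasible over the integers.

  - 2x - 2y = -15: every term on the left is divisible by 2, so the LHS ≡ 0 (mod 2), but the RHS -15 is not — no integer solution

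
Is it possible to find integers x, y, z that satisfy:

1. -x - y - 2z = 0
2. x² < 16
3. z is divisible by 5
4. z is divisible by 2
Yes

Take x = 0, y = 0, z = 0. Substituting into each constraint:
  (1) 0 + 0 - 2(0) = 0 ✓
  (2) x² = (0)² = 0, and 0 < 16 ✓
  (3) 0 = 5 × 0, remainder 0 ✓
  (4) 0 = 2 × 0, remainder 0 ✓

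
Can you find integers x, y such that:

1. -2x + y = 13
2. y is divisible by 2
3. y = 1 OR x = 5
No

A contradictory subset is {-2x + y = 13, y is divisible by 2}. No integer assignment can satisfy these jointly:

  - -2x + y = 13: is a linear equation tying the variables together
  - y is divisible by 2: restricts y to multiples of 2

Modular obstruction: writing y = 2y', every remaining term of the linear equation is divisible by 2, so the left side is ≡ 0 (mod 2); but the right side 13 ≡ 1 (mod 2). No integers can satisfy it.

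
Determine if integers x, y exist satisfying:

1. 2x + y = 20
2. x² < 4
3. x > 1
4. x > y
No

A contradictory subset is {x² < 4, x > 1}. No integer assignment can satisfy these jointly:

  - x² < 4: restricts x to |x| ≤ 1
  - x > 1: bounds one variable relative to a constant

Direct contradiction: the bounds on x require x ≥ 2 and x ≤ 1 simultaneously, which is empty.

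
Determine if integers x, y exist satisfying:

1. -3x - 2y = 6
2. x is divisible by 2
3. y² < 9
Yes

Take x = -2, y = 0. Substituting into each constraint:
  (1) -3(-2) - 2(0) = 6 ✓
  (2) -2 = 2 × -1, remainder 0 ✓
  (3) y² = (0)² = 0, and 0 < 9 ✓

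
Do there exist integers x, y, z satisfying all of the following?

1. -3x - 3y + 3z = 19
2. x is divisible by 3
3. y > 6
No

Even the single constraint (-3x - 3y + 3z = 19) is infeasible over the integers.

  - -3x - 3y + 3z = 19: every term on the left is divisible by 3, so the LHS ≡ 0 (mod 3), but the RHS 19 is not — no integer solution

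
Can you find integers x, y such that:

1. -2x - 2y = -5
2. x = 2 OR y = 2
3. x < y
No

Even the single constraint (-2x - 2y = -5) is infeasible over the integers.

  - -2x - 2y = -5: every term on the left is divisible by 2, so the LHS ≡ 0 (mod 2), but the RHS -5 is not — no integer solution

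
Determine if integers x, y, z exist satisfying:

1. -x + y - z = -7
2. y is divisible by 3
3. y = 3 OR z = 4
Yes

Take x = 10, y = 3, z = 0. Substituting into each constraint:
  (1) (-10) + 3 + 0 = -7 ✓
  (2) 3 = 3 × 1, remainder 0 ✓
  (3) y = 3, target 3 ✓ (first branch holds)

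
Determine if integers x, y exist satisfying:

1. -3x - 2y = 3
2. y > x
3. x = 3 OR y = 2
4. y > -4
No

A contradictory subset is {-3x - 2y = 3, y > x, x = 3 OR y = 2}. No integer assignment can satisfy these jointly:

  - -3x - 2y = 3: is a linear equation tying the variables together
  - y > x: bounds one variable relative to another variable
  - x = 3 OR y = 2: forces a choice: either x = 3 or y = 2

Split on the disjunction (x = 3 OR y = 2):
  • If x = 3: the equation forces y = -6, giving (x, y) = (3, -6), which violates y > x.
  • If y = 2: with y = 2, every remaining term of the linear equation is divisible by 3, so the left side is ≡ 0 (mod 3); but the right side 7 ≡ 1 (mod 3). No integers can satisfy it.
Both branches are infeasible, so the system has no integer solution.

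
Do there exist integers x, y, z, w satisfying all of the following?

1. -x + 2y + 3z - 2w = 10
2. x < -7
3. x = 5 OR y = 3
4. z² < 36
Yes

Take x = -10, y = 3, z = -2, w = 0. Substituting into each constraint:
  (1) 10 + 2(3) + 3(-2) - 2(0) = 10 ✓
  (2) -10 < -7 ✓
  (3) y = 3, target 3 ✓ (second branch holds)
  (4) z² = (-2)² = 4, and 4 < 36 ✓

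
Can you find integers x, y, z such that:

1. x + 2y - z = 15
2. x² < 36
Yes

Take x = 0, y = 0, z = -15. Substituting into each constraint:
  (1) 0 + 2(0) + 15 = 15 ✓
  (2) x² = (0)² = 0, and 0 < 36 ✓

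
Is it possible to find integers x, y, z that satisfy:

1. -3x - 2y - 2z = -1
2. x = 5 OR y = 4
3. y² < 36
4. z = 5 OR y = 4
Yes

Take x = -1, y = 4, z = -2. Substituting into each constraint:
  (1) -3(-1) - 2(4) - 2(-2) = -1 ✓
  (2) y = 4, target 4 ✓ (second branch holds)
  (3) y² = (4)² = 16, and 16 < 36 ✓
  (4) y = 4, target 4 ✓ (second branch holds)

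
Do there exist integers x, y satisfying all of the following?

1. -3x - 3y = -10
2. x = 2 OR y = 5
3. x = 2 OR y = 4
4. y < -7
No

Even the single constraint (-3x - 3y = -10) is infeasible over the integers.

  - -3x - 3y = -10: every term on the left is divisible by 3, so the LHS ≡ 0 (mod 3), but the RHS -10 is not — no integer solution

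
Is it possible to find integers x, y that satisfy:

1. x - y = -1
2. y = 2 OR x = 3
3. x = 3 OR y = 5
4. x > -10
Yes

Take x = 3, y = 4. Substituting into each constraint:
  (1) 3 + (-4) = -1 ✓
  (2) x = 3, target 3 ✓ (second branch holds)
  (3) x = 3, target 3 ✓ (first branch holds)
  (4) 3 > -10 ✓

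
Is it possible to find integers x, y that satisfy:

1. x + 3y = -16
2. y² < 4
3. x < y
Yes

Take x = -16, y = 0. Substituting into each constraint:
  (1) (-16) + 3(0) = -16 ✓
  (2) y² = (0)² = 0, and 0 < 4 ✓
  (3) -16 < 0 ✓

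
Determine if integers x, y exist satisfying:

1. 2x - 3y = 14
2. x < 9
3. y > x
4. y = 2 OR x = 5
No

A contradictory subset is {2x - 3y = 14, y > x, y = 2 OR x = 5}. No integer assignment can satisfy these jointly:

  - 2x - 3y = 14: is a linear equation tying the variables together
  - y > x: bounds one variable relative to another variable
  - y = 2 OR x = 5: forces a choice: either y = 2 or x = 5

Split on the disjunction (y = 2 OR x = 5):
  • If y = 2: the equation forces x = 10, giving (y, x) = (2, 10), which violates y > x.
  • If x = 5: with x = 5, every remaining term of the linear equation is divisible by 3, so the left side is ≡ 0 (mod 3); but the right side 4 ≡ 1 (mod 3). No integers can satisfy it.
Both branches are infeasible, so the system has no integer solution.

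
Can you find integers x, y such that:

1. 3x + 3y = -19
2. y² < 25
No

Even the single constraint (3x + 3y = -19) is infeasible over the integers.

  - 3x + 3y = -19: every term on the left is divisible by 3, so the LHS ≡ 0 (mod 3), but the RHS -19 is not — no integer solution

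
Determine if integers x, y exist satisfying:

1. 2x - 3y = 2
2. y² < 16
Yes

Take x = 1, y = 0. Substituting into each constraint:
  (1) 2(1) - 3(0) = 2 ✓
  (2) y² = (0)² = 0, and 0 < 16 ✓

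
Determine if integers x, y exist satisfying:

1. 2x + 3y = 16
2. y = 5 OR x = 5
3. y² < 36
Yes

Take x = 5, y = 2. Substituting into each constraint:
  (1) 2(5) + 3(2) = 16 ✓
  (2) x = 5, target 5 ✓ (second branch holds)
  (3) y² = (2)² = 4, and 4 < 36 ✓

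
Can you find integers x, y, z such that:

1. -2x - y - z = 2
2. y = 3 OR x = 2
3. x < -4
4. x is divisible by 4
Yes

Take x = -8, y = 3, z = 11. Substituting into each constraint:
  (1) -2(-8) + (-3) + (-11) = 2 ✓
  (2) y = 3, target 3 ✓ (first branch holds)
  (3) -8 < -4 ✓
  (4) -8 = 4 × -2, remainder 0 ✓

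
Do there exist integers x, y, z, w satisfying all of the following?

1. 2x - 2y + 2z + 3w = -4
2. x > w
Yes

Take x = 1, y = 3, z = 0, w = 0. Substituting into each constraint:
  (1) 2(1) - 2(3) + 2(0) + 3(0) = -4 ✓
  (2) 1 > 0 ✓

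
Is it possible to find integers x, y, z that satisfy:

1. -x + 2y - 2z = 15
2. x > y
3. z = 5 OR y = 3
Yes

Take x = 5, y = 3, z = -7. Substituting into each constraint:
  (1) (-5) + 2(3) - 2(-7) = 15 ✓
  (2) 5 > 3 ✓
  (3) y = 3, target 3 ✓ (second branch holds)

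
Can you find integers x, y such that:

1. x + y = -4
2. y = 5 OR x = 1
Yes

Take x = 1, y = -5. Substituting into each constraint:
  (1) 1 + (-5) = -4 ✓
  (2) x = 1, target 1 ✓ (second branch holds)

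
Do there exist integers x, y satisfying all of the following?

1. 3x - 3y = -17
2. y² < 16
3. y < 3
No

Even the single constraint (3x - 3y = -17) is infeasible over the integers.

  - 3x - 3y = -17: every term on the left is divisible by 3, so the LHS ≡ 0 (mod 3), but the RHS -17 is not — no integer solution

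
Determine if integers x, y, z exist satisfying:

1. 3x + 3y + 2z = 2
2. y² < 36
Yes

Take x = 0, y = 0, z = 1. Substituting into each constraint:
  (1) 3(0) + 3(0) + 2(1) = 2 ✓
  (2) y² = (0)² = 0, and 0 < 36 ✓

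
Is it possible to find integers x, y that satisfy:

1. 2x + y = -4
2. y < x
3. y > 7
No

The full constraint system is jointly infeasible over the integers. Each constraint and what it forces:

  - 2x + y = -4: is a linear equation tying the variables together
  - y < x: bounds one variable relative to another variable
  - y > 7: bounds one variable relative to a constant

Propagating the comparison: x > y and y ≥ 8 give x ≥ 9. Range argument: with x ∈ [9, ∞], y ∈ [8, ∞], the left side of the equation is at least 26, but the right side is -4 < 26. No integer solution exists.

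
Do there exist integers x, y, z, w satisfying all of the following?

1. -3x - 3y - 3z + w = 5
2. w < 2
Yes

Take x = -2, y = 0, z = 0, w = -1. Substituting into each constraint:
  (1) -3(-2) - 3(0) - 3(0) + (-1) = 5 ✓
  (2) -1 < 2 ✓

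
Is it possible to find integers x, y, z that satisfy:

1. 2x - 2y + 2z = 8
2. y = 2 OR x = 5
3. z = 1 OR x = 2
Yes

Take x = 2, y = 2, z = 4. Substituting into each constraint:
  (1) 2(2) - 2(2) + 2(4) = 8 ✓
  (2) y = 2, target 2 ✓ (first branch holds)
  (3) x = 2, target 2 ✓ (second branch holds)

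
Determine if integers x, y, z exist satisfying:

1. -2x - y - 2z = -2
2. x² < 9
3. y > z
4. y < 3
Yes

Take x = 2, y = 0, z = -1. Substituting into each constraint:
  (1) -2(2) + 0 - 2(-1) = -2 ✓
  (2) x² = (2)² = 4, and 4 < 9 ✓
  (3) 0 > -1 ✓
  (4) 0 < 3 ✓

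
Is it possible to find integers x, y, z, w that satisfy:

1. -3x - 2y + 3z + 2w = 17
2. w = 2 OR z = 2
Yes

Take x = -2, y = -2, z = 1, w = 2. Substituting into each constraint:
  (1) -3(-2) - 2(-2) + 3(1) + 2(2) = 17 ✓
  (2) w = 2, target 2 ✓ (first branch holds)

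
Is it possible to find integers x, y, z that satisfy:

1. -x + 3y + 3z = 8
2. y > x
Yes

Take x = 1, y = 2, z = 1. Substituting into each constraint:
  (1) (-1) + 3(2) + 3(1) = 8 ✓
  (2) 2 > 1 ✓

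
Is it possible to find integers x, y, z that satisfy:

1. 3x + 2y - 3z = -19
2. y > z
Yes

Take x = -7, y = 1, z = 0. Substituting into each constraint:
  (1) 3(-7) + 2(1) - 3(0) = -19 ✓
  (2) 1 > 0 ✓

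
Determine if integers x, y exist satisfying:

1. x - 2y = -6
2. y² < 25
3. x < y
Yes

Take x = -6, y = 0. Substituting into each constraint:
  (1) (-6) - 2(0) = -6 ✓
  (2) y² = (0)² = 0, and 0 < 25 ✓
  (3) -6 < 0 ✓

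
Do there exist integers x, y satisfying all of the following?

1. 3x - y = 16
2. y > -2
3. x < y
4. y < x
No

A contradictory subset is {x < y, y < x}. No integer assignment can satisfy these jointly:

  - x < y: bounds one variable relative to another variable
  - y < x: bounds one variable relative to another variable

Direct contradiction: y > x and x > y cannot both hold.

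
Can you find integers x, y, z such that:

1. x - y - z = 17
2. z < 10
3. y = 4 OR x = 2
Yes

Take x = 1, y = 4, z = -20. Substituting into each constraint:
  (1) 1 + (-4) + 20 = 17 ✓
  (2) -20 < 10 ✓
  (3) y = 4, target 4 ✓ (first branch holds)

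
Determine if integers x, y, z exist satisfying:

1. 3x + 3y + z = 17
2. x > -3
Yes

Take x = 0, y = 5, z = 2. Substituting into each constraint:
  (1) 3(0) + 3(5) + 2 = 17 ✓
  (2) 0 > -3 ✓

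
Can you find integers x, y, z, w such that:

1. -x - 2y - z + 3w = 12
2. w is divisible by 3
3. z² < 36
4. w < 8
Yes

Take x = 0, y = -6, z = 0, w = 0. Substituting into each constraint:
  (1) 0 - 2(-6) + 0 + 3(0) = 12 ✓
  (2) 0 = 3 × 0, remainder 0 ✓
  (3) z² = (0)² = 0, and 0 < 36 ✓
  (4) 0 < 8 ✓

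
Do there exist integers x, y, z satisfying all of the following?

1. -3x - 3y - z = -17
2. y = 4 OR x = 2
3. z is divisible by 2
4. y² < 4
Yes

Take x = 2, y = -1, z = 14. Substituting into each constraint:
  (1) -3(2) - 3(-1) + (-14) = -17 ✓
  (2) x = 2, target 2 ✓ (second branch holds)
  (3) 14 = 2 × 7, remainder 0 ✓
  (4) y² = (-1)² = 1, and 1 < 4 ✓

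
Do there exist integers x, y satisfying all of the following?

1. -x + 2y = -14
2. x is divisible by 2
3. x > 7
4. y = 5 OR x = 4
Yes

Take x = 24, y = 5. Substituting into each constraint:
  (1) (-24) + 2(5) = -14 ✓
  (2) 24 = 2 × 12, remainder 0 ✓
  (3) 24 > 7 ✓
  (4) y = 5, target 5 ✓ (first branch holds)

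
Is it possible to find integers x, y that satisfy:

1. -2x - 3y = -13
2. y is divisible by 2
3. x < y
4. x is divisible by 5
No

A contradictory subset is {-2x - 3y = -13, y is divisible by 2}. No integer assignment can satisfy these jointly:

  - -2x - 3y = -13: is a linear equation tying the variables together
  - y is divisible by 2: restricts y to multiples of 2

Modular obstruction: writing y = 2y', every remaining term of the linear equation is divisible by 2, so the left side is ≡ 0 (mod 2); but the right side -13 ≡ 1 (mod 2). No integers can satisfy it.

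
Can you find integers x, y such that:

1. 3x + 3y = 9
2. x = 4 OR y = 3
Yes

Take x = 4, y = -1. Substituting into each constraint:
  (1) 3(4) + 3(-1) = 9 ✓
  (2) x = 4, target 4 ✓ (first branch holds)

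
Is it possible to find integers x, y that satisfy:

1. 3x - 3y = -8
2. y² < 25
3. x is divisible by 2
No

Even the single constraint (3x - 3y = -8) is infeasible over the integers.

  - 3x - 3y = -8: every term on the left is divisible by 3, so the LHS ≡ 0 (mod 3), but the RHS -8 is not — no integer solution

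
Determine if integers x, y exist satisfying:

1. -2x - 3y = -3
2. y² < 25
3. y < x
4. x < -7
No

A contradictory subset is {-2x - 3y = -3, y < x, x < -7}. No integer assignment can satisfy these jointly:

  - -2x - 3y = -3: is a linear equation tying the variables together
  - y < x: bounds one variable relative to another variable
  - x < -7: bounds one variable relative to a constant

Propagating the comparison: y < x and x ≤ -8 give y ≤ -9. Range argument: with x ∈ [−∞, -8], y ∈ [−∞, -9], the left side of the equation is at least 43, but the right side is -3 < 43. No integer solution exists.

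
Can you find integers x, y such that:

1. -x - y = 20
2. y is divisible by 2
Yes

Take x = -20, y = 0. Substituting into each constraint:
  (1) 20 + 0 = 20 ✓
  (2) 0 = 2 × 0, remainder 0 ✓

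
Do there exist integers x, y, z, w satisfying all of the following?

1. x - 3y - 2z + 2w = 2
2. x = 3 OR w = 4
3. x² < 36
Yes

Take x = 0, y = 2, z = 0, w = 4. Substituting into each constraint:
  (1) 0 - 3(2) - 2(0) + 2(4) = 2 ✓
  (2) w = 4, target 4 ✓ (second branch holds)
  (3) x² = (0)² = 0, and 0 < 36 ✓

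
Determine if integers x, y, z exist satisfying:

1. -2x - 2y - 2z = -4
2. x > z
Yes

Take x = 0, y = 3, z = -1. Substituting into each constraint:
  (1) -2(0) - 2(3) - 2(-1) = -4 ✓
  (2) 0 > -1 ✓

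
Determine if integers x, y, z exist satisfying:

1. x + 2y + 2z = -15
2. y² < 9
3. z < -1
Yes

Take x = -11, y = 0, z = -2. Substituting into each constraint:
  (1) (-11) + 2(0) + 2(-2) = -15 ✓
  (2) y² = (0)² = 0, and 0 < 9 ✓
  (3) -2 < -1 ✓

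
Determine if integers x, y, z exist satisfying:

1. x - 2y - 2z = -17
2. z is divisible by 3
Yes

Take x = 1, y = 9, z = 0. Substituting into each constraint:
  (1) 1 - 2(9) - 2(0) = -17 ✓
  (2) 0 = 3 × 0, remainder 0 ✓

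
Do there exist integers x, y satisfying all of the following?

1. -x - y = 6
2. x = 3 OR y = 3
Yes

Take x = -9, y = 3. Substituting into each constraint:
  (1) 9 + (-3) = 6 ✓
  (2) y = 3, target 3 ✓ (second branch holds)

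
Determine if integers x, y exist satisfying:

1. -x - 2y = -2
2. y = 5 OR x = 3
Yes

Take x = -8, y = 5. Substituting into each constraint:
  (1) 8 - 2(5) = -2 ✓
  (2) y = 5, target 5 ✓ (first branch holds)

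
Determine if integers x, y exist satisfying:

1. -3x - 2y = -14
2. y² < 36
Yes

Take x = 6, y = -2. Substituting into each constraint:
  (1) -3(6) - 2(-2) = -14 ✓
  (2) y² = (-2)² = 4, and 4 < 36 ✓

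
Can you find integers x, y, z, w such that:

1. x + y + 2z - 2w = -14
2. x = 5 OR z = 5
Yes

Take x = 0, y = -24, z = 5, w = 0. Substituting into each constraint:
  (1) 0 + (-24) + 2(5) - 2(0) = -14 ✓
  (2) z = 5, target 5 ✓ (second branch holds)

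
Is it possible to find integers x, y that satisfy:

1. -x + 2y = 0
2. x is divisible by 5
Yes

Take x = 0, y = 0. Substituting into each constraint:
  (1) 0 + 2(0) = 0 ✓
  (2) 0 = 5 × 0, remainder 0 ✓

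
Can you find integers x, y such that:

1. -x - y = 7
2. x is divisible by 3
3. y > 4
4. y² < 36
Yes

Take x = -12, y = 5. Substituting into each constraint:
  (1) 12 + (-5) = 7 ✓
  (2) -12 = 3 × -4, remainder 0 ✓
  (3) 5 > 4 ✓
  (4) y² = (5)² = 25, and 25 < 36 ✓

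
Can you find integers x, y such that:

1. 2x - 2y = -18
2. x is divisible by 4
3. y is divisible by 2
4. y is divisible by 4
No

A contradictory subset is {2x - 2y = -18, x is divisible by 4, y is divisible by 2}. No integer assignment can satisfy these jointly:

  - 2x - 2y = -18: is a linear equation tying the variables together
  - x is divisible by 4: restricts x to multiples of 4
  - y is divisible by 2: restricts y to multiples of 2

Modular obstruction: writing x = 4x' and writing y = 2y', every remaining term of the linear equation is divisible by 4, so the left side is ≡ 0 (mod 4); but the right side -18 ≡ 2 (mod 4). No integers can satisfy it.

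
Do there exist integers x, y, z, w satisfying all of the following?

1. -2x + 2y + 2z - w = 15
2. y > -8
Yes

Take x = 0, y = 0, z = 8, w = 1. Substituting into each constraint:
  (1) -2(0) + 2(0) + 2(8) + (-1) = 15 ✓
  (2) 0 > -8 ✓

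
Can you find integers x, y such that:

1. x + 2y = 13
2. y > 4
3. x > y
No

The full constraint system is jointly infeasible over the integers. Each constraint and what it forces:

  - x + 2y = 13: is a linear equation tying the variables together
  - y > 4: bounds one variable relative to a constant
  - x > y: bounds one variable relative to another variable

Propagating the comparison: x > y and y ≥ 5 give x ≥ 6. Range argument: with x ∈ [6, ∞], y ∈ [5, ∞], the left side of the equation is at least 16, but the right side is 13 < 16. No integer solution exists.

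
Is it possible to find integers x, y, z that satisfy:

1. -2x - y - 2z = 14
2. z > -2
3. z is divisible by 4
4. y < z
Yes

Take x = -6, y = -2, z = 0. Substituting into each constraint:
  (1) -2(-6) + 2 - 2(0) = 14 ✓
  (2) 0 > -2 ✓
  (3) 0 = 4 × 0, remainder 0 ✓
  (4) -2 < 0 ✓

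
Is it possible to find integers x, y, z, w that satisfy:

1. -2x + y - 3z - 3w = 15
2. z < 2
Yes

Take x = 0, y = 15, z = 0, w = 0. Substituting into each constraint:
  (1) -2(0) + 15 - 3(0) - 3(0) = 15 ✓
  (2) 0 < 2 ✓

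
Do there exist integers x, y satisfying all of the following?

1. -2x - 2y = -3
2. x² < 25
No

Even the single constraint (-2x - 2y = -3) is infeasible over the integers.

  - -2x - 2y = -3: every term on the left is divisible by 2, so the LHS ≡ 0 (mod 2), but the RHS -3 is not — no integer solution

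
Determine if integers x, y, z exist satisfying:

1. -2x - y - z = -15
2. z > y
Yes

Take x = 7, y = 0, z = 1. Substituting into each constraint:
  (1) -2(7) + 0 + (-1) = -15 ✓
  (2) 1 > 0 ✓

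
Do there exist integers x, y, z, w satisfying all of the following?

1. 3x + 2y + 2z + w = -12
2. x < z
Yes

Take x = 0, y = 0, z = 1, w = -14. Substituting into each constraint:
  (1) 3(0) + 2(0) + 2(1) + (-14) = -12 ✓
  (2) 0 < 1 ✓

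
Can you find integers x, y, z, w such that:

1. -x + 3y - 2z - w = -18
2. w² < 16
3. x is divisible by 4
Yes

Take x = 0, y = -6, z = 0, w = 0. Substituting into each constraint:
  (1) 0 + 3(-6) - 2(0) + 0 = -18 ✓
  (2) w² = (0)² = 0, and 0 < 16 ✓
  (3) 0 = 4 × 0, remainder 0 ✓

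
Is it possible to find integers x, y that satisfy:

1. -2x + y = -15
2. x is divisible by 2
Yes

Take x = 0, y = -15. Substituting into each constraint:
  (1) -2(0) + (-15) = -15 ✓
  (2) 0 = 2 × 0, remainder 0 ✓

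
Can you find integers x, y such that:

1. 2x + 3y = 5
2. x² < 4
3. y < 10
Yes

Take x = 1, y = 1. Substituting into each constraint:
  (1) 2(1) + 3(1) = 5 ✓
  (2) x² = (1)² = 1, and 1 < 4 ✓
  (3) 1 < 10 ✓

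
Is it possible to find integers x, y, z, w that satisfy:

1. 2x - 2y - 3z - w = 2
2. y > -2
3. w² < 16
Yes

Take x = 1, y = 0, z = 0, w = 0. Substituting into each constraint:
  (1) 2(1) - 2(0) - 3(0) + 0 = 2 ✓
  (2) 0 > -2 ✓
  (3) w² = (0)² = 0, and 0 < 16 ✓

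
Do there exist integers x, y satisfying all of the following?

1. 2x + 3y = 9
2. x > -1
Yes

Take x = 0, y = 3. Substituting into each constraint:
  (1) 2(0) + 3(3) = 9 ✓
  (2) 0 > -1 ✓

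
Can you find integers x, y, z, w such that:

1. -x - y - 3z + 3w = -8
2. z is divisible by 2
Yes

Take x = 0, y = 2, z = 0, w = -2. Substituting into each constraint:
  (1) 0 + (-2) - 3(0) + 3(-2) = -8 ✓
  (2) 0 = 2 × 0, remainder 0 ✓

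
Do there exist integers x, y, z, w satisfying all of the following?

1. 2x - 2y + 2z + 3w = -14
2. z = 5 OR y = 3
Yes

Take x = -12, y = 0, z = 5, w = 0. Substituting into each constraint:
  (1) 2(-12) - 2(0) + 2(5) + 3(0) = -14 ✓
  (2) z = 5, target 5 ✓ (first branch holds)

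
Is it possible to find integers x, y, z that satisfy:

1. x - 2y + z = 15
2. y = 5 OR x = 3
Yes

Take x = 2, y = 5, z = 23. Substituting into each constraint:
  (1) 2 - 2(5) + 23 = 15 ✓
  (2) y = 5, target 5 ✓ (first branch holds)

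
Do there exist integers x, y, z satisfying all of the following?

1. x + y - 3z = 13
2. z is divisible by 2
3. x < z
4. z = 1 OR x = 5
Yes

Take x = 5, y = 26, z = 6. Substituting into each constraint:
  (1) 5 + 26 - 3(6) = 13 ✓
  (2) 6 = 2 × 3, remainder 0 ✓
  (3) 5 < 6 ✓
  (4) x = 5, target 5 ✓ (second branch holds)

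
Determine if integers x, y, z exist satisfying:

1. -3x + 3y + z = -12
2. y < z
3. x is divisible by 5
Yes

Take x = 15, y = 8, z = 9. Substituting into each constraint:
  (1) -3(15) + 3(8) + 9 = -12 ✓
  (2) 8 < 9 ✓
  (3) 15 = 5 × 3, remainder 0 ✓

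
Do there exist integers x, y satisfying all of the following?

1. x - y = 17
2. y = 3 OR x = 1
Yes

Take x = 1, y = -16. Substituting into each constraint:
  (1) 1 + 16 = 17 ✓
  (2) x = 1, target 1 ✓ (second branch holds)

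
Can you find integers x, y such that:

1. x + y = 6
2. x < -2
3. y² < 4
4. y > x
No

A contradictory subset is {x + y = 6, x < -2, y² < 4}. No integer assignment can satisfy these jointly:

  - x + y = 6: is a linear equation tying the variables together
  - x < -2: bounds one variable relative to a constant
  - y² < 4: restricts y to |y| ≤ 1

Range argument: with x ∈ [−∞, -3], y ∈ [-1, 1], the left side of the equation is at most -2, but the right side is 6 > -2. No integer solution exists.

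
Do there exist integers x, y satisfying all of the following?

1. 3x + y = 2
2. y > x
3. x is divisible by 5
Yes

Take x = 0, y = 2. Substituting into each constraint:
  (1) 3(0) + 2 = 2 ✓
  (2) 2 > 0 ✓
  (3) 0 = 5 × 0, remainder 0 ✓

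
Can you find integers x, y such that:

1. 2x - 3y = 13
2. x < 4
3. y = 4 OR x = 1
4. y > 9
No

A contradictory subset is {2x - 3y = 13, x < 4, y > 9}. No integer assignment can satisfy these jointly:

  - 2x - 3y = 13: is a linear equation tying the variables together
  - x < 4: bounds one variable relative to a constant
  - y > 9: bounds one variable relative to a constant

Range argument: with x ∈ [−∞, 3], y ∈ [10, ∞], the left side of the equation is at most -24, but the right side is 13 > -24. No integer solution exists.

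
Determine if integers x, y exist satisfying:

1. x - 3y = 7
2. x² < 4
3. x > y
Yes

Take x = 1, y = -2. Substituting into each constraint:
  (1) 1 - 3(-2) = 7 ✓
  (2) x² = (1)² = 1, and 1 < 4 ✓
  (3) 1 > -2 ✓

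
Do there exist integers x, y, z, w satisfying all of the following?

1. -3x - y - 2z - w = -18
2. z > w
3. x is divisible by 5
Yes

Take x = 0, y = 16, z = 1, w = 0. Substituting into each constraint:
  (1) -3(0) + (-16) - 2(1) + 0 = -18 ✓
  (2) 1 > 0 ✓
  (3) 0 = 5 × 0, remainder 0 ✓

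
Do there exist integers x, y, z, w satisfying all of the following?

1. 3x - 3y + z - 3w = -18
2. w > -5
Yes

Take x = 0, y = 6, z = 0, w = 0. Substituting into each constraint:
  (1) 3(0) - 3(6) + 0 - 3(0) = -18 ✓
  (2) 0 > -5 ✓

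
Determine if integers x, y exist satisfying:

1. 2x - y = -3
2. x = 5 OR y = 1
Yes

Take x = 5, y = 13. Substituting into each constraint:
  (1) 2(5) + (-13) = -3 ✓
  (2) x = 5, target 5 ✓ (first branch holds)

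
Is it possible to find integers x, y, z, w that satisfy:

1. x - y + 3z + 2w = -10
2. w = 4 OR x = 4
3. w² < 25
Yes

Take x = 0, y = 18, z = 0, w = 4. Substituting into each constraint:
  (1) 0 + (-18) + 3(0) + 2(4) = -10 ✓
  (2) w = 4, target 4 ✓ (first branch holds)
  (3) w² = (4)² = 16, and 16 < 25 ✓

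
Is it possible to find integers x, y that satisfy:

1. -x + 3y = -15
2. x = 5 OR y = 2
Yes

Take x = 21, y = 2. Substituting into each constraint:
  (1) (-21) + 3(2) = -15 ✓
  (2) y = 2, target 2 ✓ (second branch holds)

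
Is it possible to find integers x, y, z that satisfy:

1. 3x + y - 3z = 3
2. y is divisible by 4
Yes

Take x = 0, y = 0, z = -1. Substituting into each constraint:
  (1) 3(0) + 0 - 3(-1) = 3 ✓
  (2) 0 = 4 × 0, remainder 0 ✓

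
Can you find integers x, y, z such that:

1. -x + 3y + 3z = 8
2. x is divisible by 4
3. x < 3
Yes

Take x = -8, y = 1, z = -1. Substituting into each constraint:
  (1) 8 + 3(1) + 3(-1) = 8 ✓
  (2) -8 = 4 × -2, remainder 0 ✓
  (3) -8 < 3 ✓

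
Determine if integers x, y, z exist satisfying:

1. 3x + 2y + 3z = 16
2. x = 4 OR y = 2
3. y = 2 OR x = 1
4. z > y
Yes

Take x = 1, y = 2, z = 3. Substituting into each constraint:
  (1) 3(1) + 2(2) + 3(3) = 16 ✓
  (2) y = 2, target 2 ✓ (second branch holds)
  (3) y = 2, target 2 ✓ (first branch holds)
  (4) 3 > 2 ✓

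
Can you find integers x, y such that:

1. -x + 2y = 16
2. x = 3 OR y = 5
Yes

Take x = -6, y = 5. Substituting into each constraint:
  (1) 6 + 2(5) = 16 ✓
  (2) y = 5, target 5 ✓ (second branch holds)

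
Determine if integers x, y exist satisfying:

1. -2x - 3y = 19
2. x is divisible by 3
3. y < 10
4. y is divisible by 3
No

A contradictory subset is {-2x - 3y = 19, x is divisible by 3}. No integer assignment can satisfy these jointly:

  - -2x - 3y = 19: is a linear equation tying the variables together
  - x is divisible by 3: restricts x to multiples of 3

Modular obstruction: writing x = 3x', every remaining term of the linear equation is divisible by 3, so the left side is ≡ 0 (mod 3); but the right side 19 ≡ 1 (mod 3). No integers can satisfy it.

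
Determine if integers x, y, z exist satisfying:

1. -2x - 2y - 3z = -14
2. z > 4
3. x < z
Yes

Take x = 0, y = -2, z = 6. Substituting into each constraint:
  (1) -2(0) - 2(-2) - 3(6) = -14 ✓
  (2) 6 > 4 ✓
  (3) 0 < 6 ✓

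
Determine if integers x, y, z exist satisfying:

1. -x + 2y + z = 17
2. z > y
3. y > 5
Yes

Take x = 2, y = 6, z = 7. Substituting into each constraint:
  (1) (-2) + 2(6) + 7 = 17 ✓
  (2) 7 > 6 ✓
  (3) 6 > 5 ✓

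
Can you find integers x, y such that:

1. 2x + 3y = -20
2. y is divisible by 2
Yes

Take x = -10, y = 0. Substituting into each constraint:
  (1) 2(-10) + 3(0) = -20 ✓
  (2) 0 = 2 × 0, remainder 0 ✓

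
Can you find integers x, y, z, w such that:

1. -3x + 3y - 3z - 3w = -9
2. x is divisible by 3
Yes

Take x = 0, y = 0, z = 0, w = 3. Substituting into each constraint:
  (1) -3(0) + 3(0) - 3(0) - 3(3) = -9 ✓
  (2) 0 = 3 × 0, remainder 0 ✓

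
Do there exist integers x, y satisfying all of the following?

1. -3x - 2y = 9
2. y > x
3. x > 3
No

The full constraint system is jointly infeasible over the integers. Each constraint and what it forces:

  - -3x - 2y = 9: is a linear equation tying the variables together
  - y > x: bounds one variable relative to another variable
  - x > 3: bounds one variable relative to a constant

Propagating the comparison: y > x and x ≥ 4 give y ≥ 5. Range argument: with x ∈ [4, ∞], y ∈ [5, ∞], the left side of the equation is at most -22, but the right side is 9 > -22. No integer solution exists.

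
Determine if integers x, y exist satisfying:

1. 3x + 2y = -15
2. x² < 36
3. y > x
Yes

Take x = -5, y = 0. Substituting into each constraint:
  (1) 3(-5) + 2(0) = -15 ✓
  (2) x² = (-5)² = 25, and 25 < 36 ✓
  (3) 0 > -5 ✓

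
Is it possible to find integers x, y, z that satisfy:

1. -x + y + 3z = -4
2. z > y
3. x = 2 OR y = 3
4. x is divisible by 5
Yes

Take x = 25, y = 3, z = 6. Substituting into each constraint:
  (1) (-25) + 3 + 3(6) = -4 ✓
  (2) 6 > 3 ✓
  (3) y = 3, target 3 ✓ (second branch holds)
  (4) 25 = 5 × 5, remainder 0 ✓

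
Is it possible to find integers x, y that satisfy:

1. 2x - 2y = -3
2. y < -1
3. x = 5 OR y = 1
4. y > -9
No

Even the single constraint (2x - 2y = -3) is infeasible over the integers.

  - 2x - 2y = -3: every term on the left is divisible by 2, so the LHS ≡ 0 (mod 2), but the RHS -3 is not — no integer solution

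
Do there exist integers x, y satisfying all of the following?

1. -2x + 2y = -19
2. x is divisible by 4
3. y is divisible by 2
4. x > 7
No

Even the single constraint (-2x + 2y = -19) is infeasible over the integers.

  - -2x + 2y = -19: every term on the left is divisible by 2, so the LHS ≡ 0 (mod 2), but the RHS -19 is not — no integer solution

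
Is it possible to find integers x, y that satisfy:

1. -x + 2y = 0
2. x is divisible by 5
Yes

Take x = 0, y = 0. Substituting into each constraint:
  (1) 0 + 2(0) = 0 ✓
  (2) 0 = 5 × 0, remainder 0 ✓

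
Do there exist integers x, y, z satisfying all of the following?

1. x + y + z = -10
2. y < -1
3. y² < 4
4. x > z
No

A contradictory subset is {y < -1, y² < 4}. No integer assignment can satisfy these jointly:

  - y < -1: bounds one variable relative to a constant
  - y² < 4: restricts y to |y| ≤ 1

Direct contradiction: the bounds on y require y ≥ -1 and y ≤ -2 simultaneously, which is empty.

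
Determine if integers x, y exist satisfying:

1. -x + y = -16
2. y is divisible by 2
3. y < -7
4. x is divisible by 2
Yes

Take x = 0, y = -16. Substituting into each constraint:
  (1) 0 + (-16) = -16 ✓
  (2) -16 = 2 × -8, remainder 0 ✓
  (3) -16 < -7 ✓
  (4) 0 = 2 × 0, remainder 0 ✓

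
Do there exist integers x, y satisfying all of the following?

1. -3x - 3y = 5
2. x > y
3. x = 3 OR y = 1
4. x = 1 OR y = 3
No

Even the single constraint (-3x - 3y = 5) is infeasible over the integers.

  - -3x - 3y = 5: every term on the left is divisible by 3, so the LHS ≡ 0 (mod 3), but the RHS 5 is not — no integer solution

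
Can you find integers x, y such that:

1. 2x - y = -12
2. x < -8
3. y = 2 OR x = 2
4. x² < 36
No

A contradictory subset is {2x - y = -12, x < -8, y = 2 OR x = 2}. No integer assignment can satisfy these jointly:

  - 2x - y = -12: is a linear equation tying the variables together
  - x < -8: bounds one variable relative to a constant
  - y = 2 OR x = 2: forces a choice: either y = 2 or x = 2

Split on the disjunction (y = 2 OR x = 2):
  • If y = 2: the equation forces x = -5, which contradicts the bound x ≤ -9.
  • If x = 2: this contradicts the bound x ≤ -9.
Both branches are infeasible, so the system has no integer solution.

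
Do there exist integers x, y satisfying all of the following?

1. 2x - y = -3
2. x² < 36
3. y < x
Yes

Take x = -4, y = -5. Substituting into each constraint:
  (1) 2(-4) + 5 = -3 ✓
  (2) x² = (-4)² = 16, and 16 < 36 ✓
  (3) -5 < -4 ✓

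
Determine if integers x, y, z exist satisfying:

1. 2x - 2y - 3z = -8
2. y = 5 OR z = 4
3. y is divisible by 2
Yes

Take x = 2, y = 0, z = 4. Substituting into each constraint:
  (1) 2(2) - 2(0) - 3(4) = -8 ✓
  (2) z = 4, target 4 ✓ (second branch holds)
  (3) 0 = 2 × 0, remainder 0 ✓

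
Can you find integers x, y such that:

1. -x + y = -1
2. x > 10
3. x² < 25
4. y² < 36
No

A contradictory subset is {x > 10, x² < 25}. No integer assignment can satisfy these jointly:

  - x > 10: bounds one variable relative to a constant
  - x² < 25: restricts x to |x| ≤ 4

Direct contradiction: the bounds on x require x ≥ 11 and x ≤ 4 simultaneously, which is empty.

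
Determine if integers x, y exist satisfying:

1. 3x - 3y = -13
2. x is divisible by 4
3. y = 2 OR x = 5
No

Even the single constraint (3x - 3y = -13) is infeasible over the integers.

  - 3x - 3y = -13: every term on the left is divisible by 3, so the LHS ≡ 0 (mod 3), but the RHS -13 is not — no integer solution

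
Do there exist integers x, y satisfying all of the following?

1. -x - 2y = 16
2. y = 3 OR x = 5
Yes

Take x = -22, y = 3. Substituting into each constraint:
  (1) 22 - 2(3) = 16 ✓
  (2) y = 3, target 3 ✓ (first branch holds)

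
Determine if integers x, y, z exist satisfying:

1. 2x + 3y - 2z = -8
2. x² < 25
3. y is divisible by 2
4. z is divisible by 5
Yes

Take x = -4, y = 0, z = 0. Substituting into each constraint:
  (1) 2(-4) + 3(0) - 2(0) = -8 ✓
  (2) x² = (-4)² = 16, and 16 < 25 ✓
  (3) 0 = 2 × 0, remainder 0 ✓
  (4) 0 = 5 × 0, remainder 0 ✓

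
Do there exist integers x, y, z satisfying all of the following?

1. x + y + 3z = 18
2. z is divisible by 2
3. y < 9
Yes

Take x = 18, y = 0, z = 0. Substituting into each constraint:
  (1) 18 + 0 + 3(0) = 18 ✓
  (2) 0 = 2 × 0, remainder 0 ✓
  (3) 0 < 9 ✓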